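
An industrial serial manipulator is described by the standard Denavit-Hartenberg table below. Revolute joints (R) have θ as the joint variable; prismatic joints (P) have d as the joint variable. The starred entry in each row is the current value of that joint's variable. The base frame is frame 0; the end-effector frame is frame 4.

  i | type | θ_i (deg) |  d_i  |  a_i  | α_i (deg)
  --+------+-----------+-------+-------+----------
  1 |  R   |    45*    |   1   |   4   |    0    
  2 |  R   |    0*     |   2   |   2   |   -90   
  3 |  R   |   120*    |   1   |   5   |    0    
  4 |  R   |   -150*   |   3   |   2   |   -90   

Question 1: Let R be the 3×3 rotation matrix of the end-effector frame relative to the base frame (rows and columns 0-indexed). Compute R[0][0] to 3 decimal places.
End-effector x-axis (col 0 of R) = (0.6124,0.6124,0.5000)
R[0][0] = 0.6124

0.612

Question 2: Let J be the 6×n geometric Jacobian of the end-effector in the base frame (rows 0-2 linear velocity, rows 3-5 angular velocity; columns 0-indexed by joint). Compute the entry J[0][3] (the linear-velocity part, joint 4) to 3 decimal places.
axis z_3 = (-0.7071,0.7071,0.0000); lever o_n−o_3 = (-0.8966,3.3461,1.0000)
cross product → J_v[:, 3] = (0.7071,0.7071,-1.7321)
J_ω[:, 3] = z_3
entry J[0][3] = 0.7071

0.707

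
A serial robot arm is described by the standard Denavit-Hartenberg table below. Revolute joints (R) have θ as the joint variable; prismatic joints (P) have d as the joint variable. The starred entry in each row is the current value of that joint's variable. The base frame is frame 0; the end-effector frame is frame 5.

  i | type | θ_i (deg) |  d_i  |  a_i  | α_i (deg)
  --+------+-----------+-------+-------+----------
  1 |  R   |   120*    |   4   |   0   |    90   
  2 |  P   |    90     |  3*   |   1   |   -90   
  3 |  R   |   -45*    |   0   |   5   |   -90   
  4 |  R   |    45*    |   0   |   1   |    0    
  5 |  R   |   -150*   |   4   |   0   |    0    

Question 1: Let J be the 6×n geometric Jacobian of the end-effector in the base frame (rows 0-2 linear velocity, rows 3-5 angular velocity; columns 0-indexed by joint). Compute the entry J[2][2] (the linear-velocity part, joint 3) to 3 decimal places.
axis z_2 = (0.5000,-0.8660,0.0000); lever o_n−o_2 = (0.6918,1.2159,6.8640)
cross product → J_v[:, 2] = (-5.9444,-3.4320,1.2071)
J_ω[:, 2] = z_2
entry J[2][2] = 1.2071

1.207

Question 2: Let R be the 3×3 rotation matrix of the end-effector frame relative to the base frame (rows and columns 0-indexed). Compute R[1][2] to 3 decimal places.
End-effector z-axis (col 2 of R) = (-0.6124,-0.3536,0.7071)
R[1][2] = -0.3536

-0.354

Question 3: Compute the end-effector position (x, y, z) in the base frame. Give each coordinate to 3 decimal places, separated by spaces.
3.290 2.716 11.864

after link 1: o_1 = (0.0000, 0.0000, 4.0000)
after link 2: o_2 = (2.5981, 1.5000, 5.0000)
after link 3: o_3 = (5.6599, 3.2678, 8.5355)
after link 4: o_4 = (5.7394, 4.1301, 9.0355)
after link 5: o_5 = (3.2899, 2.7159, 11.8640)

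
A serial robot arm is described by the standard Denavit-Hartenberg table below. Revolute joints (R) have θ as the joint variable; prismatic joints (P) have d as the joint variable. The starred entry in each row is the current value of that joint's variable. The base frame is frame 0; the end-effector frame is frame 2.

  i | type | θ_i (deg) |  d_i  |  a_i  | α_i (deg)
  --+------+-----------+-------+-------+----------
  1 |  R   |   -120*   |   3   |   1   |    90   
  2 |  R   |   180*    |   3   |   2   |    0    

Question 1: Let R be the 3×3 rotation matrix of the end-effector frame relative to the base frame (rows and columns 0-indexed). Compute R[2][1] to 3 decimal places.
-1.000

End-effector y-axis (col 1 of R) = (0.0000,0.0000,-1.0000)
R[2][1] = -1.0000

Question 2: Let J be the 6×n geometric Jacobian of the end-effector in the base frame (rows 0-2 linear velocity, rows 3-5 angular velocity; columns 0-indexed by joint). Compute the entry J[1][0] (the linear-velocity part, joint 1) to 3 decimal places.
axis z_0 = ẑ; lever o_n−o_0 = (-2.0981,2.3660,3.0000)
cross product → J_v[:, 0] = (-2.3660,-2.0981,0.0000)
J_ω[:, 0] = z_0
entry J[1][0] = -2.0981

-2.098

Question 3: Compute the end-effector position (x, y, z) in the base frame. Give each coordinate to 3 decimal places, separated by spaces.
after link 1: o_1 = (-0.5000, -0.8660, 3.0000)
after link 2: o_2 = (-2.0981, 2.3660, 3.0000)

-2.098 2.366 3.000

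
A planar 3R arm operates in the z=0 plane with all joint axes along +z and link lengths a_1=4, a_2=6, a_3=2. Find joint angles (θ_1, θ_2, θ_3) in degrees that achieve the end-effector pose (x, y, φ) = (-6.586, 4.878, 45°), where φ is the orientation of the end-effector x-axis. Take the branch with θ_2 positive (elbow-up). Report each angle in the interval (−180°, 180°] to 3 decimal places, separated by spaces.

120.004 59.998 -135.002

wrist centre = target − a_3·(cos φ, sin φ) = (-8.0002, 3.4638)
cos θ_2 = (76.0012−4²−6²)/(2·4·6) = 0.5000; θ_2 = 59.9983° (elbow-up)
β = atan2(3.4638,-8.0002) = 156.5892°; ψ = atan2(5.1961,7.0002) = 36.5857°
θ_1 = β − ψ = 120.0035°
θ_3 = φ − θ_1 − θ_2 = -135.0018° (wrapped to (-180°,180°])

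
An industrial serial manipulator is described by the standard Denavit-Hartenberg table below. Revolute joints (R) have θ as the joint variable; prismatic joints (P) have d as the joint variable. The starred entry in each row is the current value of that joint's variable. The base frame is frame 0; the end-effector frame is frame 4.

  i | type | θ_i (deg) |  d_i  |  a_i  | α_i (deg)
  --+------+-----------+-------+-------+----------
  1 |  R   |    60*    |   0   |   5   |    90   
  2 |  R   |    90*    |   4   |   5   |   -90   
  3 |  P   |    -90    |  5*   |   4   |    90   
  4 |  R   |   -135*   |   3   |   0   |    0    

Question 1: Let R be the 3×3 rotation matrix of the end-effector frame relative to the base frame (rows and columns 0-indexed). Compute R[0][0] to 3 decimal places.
-0.259

End-effector x-axis (col 0 of R) = (-0.2588,0.9659,-0.0000)
R[0][0] = -0.2588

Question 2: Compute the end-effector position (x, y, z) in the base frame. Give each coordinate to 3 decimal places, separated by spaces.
6.928 -4.000 2.000

after link 1: o_1 = (2.5000, 4.3301, 0.0000)
after link 2: o_2 = (5.9641, 2.3301, 5.0000)
after link 3: o_3 = (6.9282, -4.0000, 5.0000)
after link 4: o_4 = (6.9282, -4.0000, 2.0000)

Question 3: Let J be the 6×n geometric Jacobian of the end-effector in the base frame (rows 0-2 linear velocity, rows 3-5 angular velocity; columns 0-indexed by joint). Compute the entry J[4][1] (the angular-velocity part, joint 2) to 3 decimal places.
-0.500

axis z_1 = (0.8660,-0.5000,0.0000); lever o_n−o_1 = (4.4282,-8.3301,2.0000)
cross product → J_v[:, 1] = (-1.0000,-1.7321,-5.0000)
J_ω[:, 1] = z_1
entry J[4][1] = -0.5000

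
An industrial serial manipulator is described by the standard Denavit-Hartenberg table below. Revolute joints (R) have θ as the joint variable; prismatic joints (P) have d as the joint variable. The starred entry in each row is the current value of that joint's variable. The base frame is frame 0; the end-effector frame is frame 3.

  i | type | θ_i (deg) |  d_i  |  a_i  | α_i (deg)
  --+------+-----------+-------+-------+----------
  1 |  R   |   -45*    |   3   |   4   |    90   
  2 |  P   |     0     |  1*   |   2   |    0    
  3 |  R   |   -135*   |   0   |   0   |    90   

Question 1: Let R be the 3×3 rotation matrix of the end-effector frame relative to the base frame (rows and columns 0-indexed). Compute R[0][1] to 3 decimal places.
-0.707

End-effector y-axis (col 1 of R) = (-0.7071,-0.7071,0.0000)
R[0][1] = -0.7071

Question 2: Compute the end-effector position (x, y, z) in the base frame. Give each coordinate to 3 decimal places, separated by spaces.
after link 1: o_1 = (2.8284, -2.8284, 3.0000)
after link 2: o_2 = (3.5355, -4.9497, 3.0000)
after link 3: o_3 = (3.5355, -4.9497, 3.0000)

3.536 -4.950 3.000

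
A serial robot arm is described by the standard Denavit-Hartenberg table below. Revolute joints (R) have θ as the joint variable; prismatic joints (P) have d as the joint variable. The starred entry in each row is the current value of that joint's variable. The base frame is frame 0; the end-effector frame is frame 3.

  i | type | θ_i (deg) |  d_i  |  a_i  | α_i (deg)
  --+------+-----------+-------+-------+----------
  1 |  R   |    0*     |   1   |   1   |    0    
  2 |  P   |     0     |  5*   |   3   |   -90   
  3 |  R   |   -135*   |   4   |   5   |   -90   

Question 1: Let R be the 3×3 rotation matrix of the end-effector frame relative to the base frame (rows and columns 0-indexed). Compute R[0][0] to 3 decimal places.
-0.707

End-effector x-axis (col 0 of R) = (-0.7071,-0.0000,0.7071)
R[0][0] = -0.7071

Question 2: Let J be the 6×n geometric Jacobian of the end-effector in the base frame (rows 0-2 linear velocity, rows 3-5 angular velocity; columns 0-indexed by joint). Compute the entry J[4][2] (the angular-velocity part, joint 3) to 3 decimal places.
1.000

axis z_2 = (0.0000,1.0000,0.0000); lever o_n−o_2 = (-3.5355,4.0000,3.5355)
cross product → J_v[:, 2] = (3.5355,-0.0000,3.5355)
J_ω[:, 2] = z_2
entry J[4][2] = 1.0000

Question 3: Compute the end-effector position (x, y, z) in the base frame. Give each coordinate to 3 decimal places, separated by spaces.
0.464 4.000 9.536

after link 1: o_1 = (1.0000, 0.0000, 1.0000)
after link 2: o_2 = (4.0000, 0.0000, 6.0000)
after link 3: o_3 = (0.4645, 4.0000, 9.5355)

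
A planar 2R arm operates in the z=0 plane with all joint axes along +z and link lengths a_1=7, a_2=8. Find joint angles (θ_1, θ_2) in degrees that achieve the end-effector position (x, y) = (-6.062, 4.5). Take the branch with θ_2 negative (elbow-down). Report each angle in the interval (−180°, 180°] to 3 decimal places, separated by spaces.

cos θ_2 = (56.9978−7²−8²)/(2·7·8) = -0.5000; θ_2 = -120.0013° (elbow-down)
β = atan2(4.5000,-6.0620) = 143.4124°; ψ = atan2(-6.9281,2.9998) = -66.5876°
θ_1 = β − ψ = 210.0000°

-150.000 -120.001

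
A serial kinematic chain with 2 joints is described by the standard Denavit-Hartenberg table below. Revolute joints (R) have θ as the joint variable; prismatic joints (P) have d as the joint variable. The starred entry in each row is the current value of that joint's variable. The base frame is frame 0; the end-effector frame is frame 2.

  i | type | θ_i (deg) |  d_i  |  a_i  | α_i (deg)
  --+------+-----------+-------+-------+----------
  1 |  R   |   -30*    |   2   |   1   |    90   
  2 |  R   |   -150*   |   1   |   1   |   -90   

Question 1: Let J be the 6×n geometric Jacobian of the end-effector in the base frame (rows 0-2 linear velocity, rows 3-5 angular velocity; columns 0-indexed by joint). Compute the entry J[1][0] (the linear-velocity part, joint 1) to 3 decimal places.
-0.384

axis z_0 = ẑ; lever o_n−o_0 = (-0.3840,-0.9330,1.5000)
cross product → J_v[:, 0] = (0.9330,-0.3840,0.0000)
J_ω[:, 0] = z_0
entry J[1][0] = -0.3840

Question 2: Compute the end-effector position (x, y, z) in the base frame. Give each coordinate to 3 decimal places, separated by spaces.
-0.384 -0.933 1.500

after link 1: o_1 = (0.8660, -0.5000, 2.0000)
after link 2: o_2 = (-0.3840, -0.9330, 1.5000)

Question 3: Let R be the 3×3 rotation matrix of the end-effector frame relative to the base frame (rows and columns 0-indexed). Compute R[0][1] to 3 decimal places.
0.500

End-effector y-axis (col 1 of R) = (0.5000,0.8660,-0.0000)
R[0][1] = 0.5000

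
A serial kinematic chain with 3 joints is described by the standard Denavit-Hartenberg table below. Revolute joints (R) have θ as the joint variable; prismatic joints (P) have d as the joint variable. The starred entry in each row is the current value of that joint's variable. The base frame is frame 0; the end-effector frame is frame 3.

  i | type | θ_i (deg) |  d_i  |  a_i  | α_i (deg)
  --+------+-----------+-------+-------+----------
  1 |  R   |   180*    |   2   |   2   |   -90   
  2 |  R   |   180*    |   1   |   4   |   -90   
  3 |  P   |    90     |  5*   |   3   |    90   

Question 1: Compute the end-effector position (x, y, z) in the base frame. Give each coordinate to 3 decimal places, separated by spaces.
after link 1: o_1 = (-2.0000, 0.0000, 2.0000)
after link 2: o_2 = (2.0000, -1.0000, 2.0000)
after link 3: o_3 = (2.0000, 2.0000, 7.0000)

2.000 2.000 7.000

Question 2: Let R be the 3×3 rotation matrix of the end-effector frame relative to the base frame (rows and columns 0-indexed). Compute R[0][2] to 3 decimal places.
1.000

End-effector z-axis (col 2 of R) = (1.0000,-0.0000,-0.0000)
R[0][2] = 1.0000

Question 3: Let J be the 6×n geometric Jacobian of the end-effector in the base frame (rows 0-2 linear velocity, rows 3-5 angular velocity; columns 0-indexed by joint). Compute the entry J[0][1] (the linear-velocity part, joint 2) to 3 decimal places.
axis z_1 = (-0.0000,-1.0000,0.0000); lever o_n−o_1 = (4.0000,2.0000,5.0000)
cross product → J_v[:, 1] = (-5.0000,0.0000,4.0000)
J_ω[:, 1] = z_1
entry J[0][1] = -5.0000

-5.000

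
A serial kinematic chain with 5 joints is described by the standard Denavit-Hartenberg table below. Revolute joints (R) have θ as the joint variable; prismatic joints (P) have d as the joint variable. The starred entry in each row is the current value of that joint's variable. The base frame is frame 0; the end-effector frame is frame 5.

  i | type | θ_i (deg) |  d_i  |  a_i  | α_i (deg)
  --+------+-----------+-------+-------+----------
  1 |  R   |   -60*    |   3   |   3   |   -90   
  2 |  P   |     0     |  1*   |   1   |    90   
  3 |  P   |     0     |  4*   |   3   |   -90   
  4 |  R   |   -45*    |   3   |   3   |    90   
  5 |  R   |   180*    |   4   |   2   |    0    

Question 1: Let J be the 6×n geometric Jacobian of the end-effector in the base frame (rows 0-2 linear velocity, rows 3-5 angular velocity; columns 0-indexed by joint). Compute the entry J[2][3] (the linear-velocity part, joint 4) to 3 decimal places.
2.121

axis z_3 = (0.8660,0.5000,0.0000); lever o_n−o_3 = (1.5374,3.3371,3.5355)
cross product → J_v[:, 3] = (1.7678,-3.0619,2.1213)
J_ω[:, 3] = z_3
entry J[2][3] = 2.1213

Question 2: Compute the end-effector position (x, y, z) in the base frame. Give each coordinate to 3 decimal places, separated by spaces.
5.903 -2.225 10.536

after link 1: o_1 = (1.5000, -2.5981, 3.0000)
after link 2: o_2 = (2.8660, -2.9641, 3.0000)
after link 3: o_3 = (4.3660, -5.5622, 7.0000)
after link 4: o_4 = (8.0248, -5.8993, 9.1213)
after link 5: o_5 = (5.9034, -2.2251, 10.5355)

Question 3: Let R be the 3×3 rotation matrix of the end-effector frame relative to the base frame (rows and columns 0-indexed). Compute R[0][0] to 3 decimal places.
End-effector x-axis (col 0 of R) = (-0.3536,0.6124,-0.7071)
R[0][0] = -0.3536

-0.354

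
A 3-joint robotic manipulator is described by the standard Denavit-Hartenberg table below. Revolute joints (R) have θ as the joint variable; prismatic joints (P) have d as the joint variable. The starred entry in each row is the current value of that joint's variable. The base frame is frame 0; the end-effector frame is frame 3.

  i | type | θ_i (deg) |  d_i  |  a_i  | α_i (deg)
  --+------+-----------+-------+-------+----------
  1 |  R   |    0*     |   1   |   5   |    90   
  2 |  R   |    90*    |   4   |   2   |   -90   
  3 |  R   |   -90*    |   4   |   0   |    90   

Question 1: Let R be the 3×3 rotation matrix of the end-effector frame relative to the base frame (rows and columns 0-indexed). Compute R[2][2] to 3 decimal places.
-1.000

End-effector z-axis (col 2 of R) = (-0.0000,-0.0000,-1.0000)
R[2][2] = -1.0000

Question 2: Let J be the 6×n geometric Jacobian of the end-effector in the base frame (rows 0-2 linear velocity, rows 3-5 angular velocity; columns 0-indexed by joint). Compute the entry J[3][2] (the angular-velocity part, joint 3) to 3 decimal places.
-1.000

axis z_2 = (-1.0000,-0.0000,0.0000); lever o_n−o_2 = (-4.0000,0.0000,0.0000)
cross product → J_v[:, 2] = (-0.0000,0.0000,-0.0000)
J_ω[:, 2] = z_2
entry J[3][2] = -1.0000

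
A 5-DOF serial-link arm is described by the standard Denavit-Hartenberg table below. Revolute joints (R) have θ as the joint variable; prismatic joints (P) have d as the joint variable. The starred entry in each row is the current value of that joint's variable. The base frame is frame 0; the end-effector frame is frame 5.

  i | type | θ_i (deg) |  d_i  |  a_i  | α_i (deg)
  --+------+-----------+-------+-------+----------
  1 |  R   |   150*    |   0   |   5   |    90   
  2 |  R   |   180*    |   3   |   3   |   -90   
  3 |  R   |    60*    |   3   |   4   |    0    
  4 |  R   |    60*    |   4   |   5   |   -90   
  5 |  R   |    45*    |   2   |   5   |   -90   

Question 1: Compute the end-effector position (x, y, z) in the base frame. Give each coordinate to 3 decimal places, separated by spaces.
after link 1: o_1 = (-4.3301, 2.5000, 0.0000)
after link 2: o_2 = (-0.2321, 3.5981, 0.0000)
after link 3: o_3 = (-0.2321, -0.4019, -3.0000)
after link 4: o_4 = (-4.5622, -2.9019, -7.0000)
after link 5: o_5 = (-8.6240, -2.9376, -3.4645)

-8.624 -2.938 -3.464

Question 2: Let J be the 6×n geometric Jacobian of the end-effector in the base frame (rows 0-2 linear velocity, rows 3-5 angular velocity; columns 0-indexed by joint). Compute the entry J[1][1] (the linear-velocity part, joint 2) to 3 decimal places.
axis z_1 = (0.5000,0.8660,0.0000); lever o_n−o_1 = (-4.2939,-5.4376,-3.4645)
cross product → J_v[:, 1] = (-3.0003,1.7322,0.9998)
J_ω[:, 1] = z_1
entry J[1][1] = 1.7322

1.732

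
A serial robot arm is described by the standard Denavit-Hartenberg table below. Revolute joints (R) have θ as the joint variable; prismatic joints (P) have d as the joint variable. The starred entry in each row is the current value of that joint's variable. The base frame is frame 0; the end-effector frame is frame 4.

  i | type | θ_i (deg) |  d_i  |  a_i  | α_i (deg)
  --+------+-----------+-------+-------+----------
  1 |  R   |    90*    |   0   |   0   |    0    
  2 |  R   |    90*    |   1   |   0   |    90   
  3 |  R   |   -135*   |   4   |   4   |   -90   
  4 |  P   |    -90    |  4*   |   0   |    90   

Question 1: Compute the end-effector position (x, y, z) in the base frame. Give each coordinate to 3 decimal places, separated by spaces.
after link 1: o_1 = (0.0000, 0.0000, 0.0000)
after link 2: o_2 = (0.0000, 0.0000, 1.0000)
after link 3: o_3 = (2.8284, 4.0000, -1.8284)
after link 4: o_4 = (0.0000, 4.0000, -4.6569)

0.000 4.000 -4.657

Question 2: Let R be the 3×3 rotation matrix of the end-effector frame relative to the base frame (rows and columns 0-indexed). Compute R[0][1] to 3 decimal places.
End-effector y-axis (col 1 of R) = (-0.7071,0.0000,-0.7071)
R[0][1] = -0.7071

-0.707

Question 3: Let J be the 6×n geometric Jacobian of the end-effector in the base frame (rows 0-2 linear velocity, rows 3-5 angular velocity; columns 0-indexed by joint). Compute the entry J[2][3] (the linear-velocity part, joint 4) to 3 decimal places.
-0.707

prismatic axis z_3 = (-0.7071,0.0000,-0.7071)
J_v[:, 3] = z_3; J_ω[:, 3] = (0,0,0)
entry J[2][3] = -0.7071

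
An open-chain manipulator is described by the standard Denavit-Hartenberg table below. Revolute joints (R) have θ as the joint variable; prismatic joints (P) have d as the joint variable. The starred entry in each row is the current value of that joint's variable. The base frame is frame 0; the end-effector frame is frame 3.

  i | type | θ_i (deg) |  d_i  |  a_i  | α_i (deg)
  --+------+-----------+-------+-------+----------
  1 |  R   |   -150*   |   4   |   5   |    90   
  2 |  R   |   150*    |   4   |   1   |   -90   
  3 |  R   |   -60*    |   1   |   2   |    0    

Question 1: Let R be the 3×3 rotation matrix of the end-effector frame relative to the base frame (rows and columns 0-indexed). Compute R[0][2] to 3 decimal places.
0.433

End-effector z-axis (col 2 of R) = (0.4330,0.2500,-0.8660)
R[0][2] = 0.4330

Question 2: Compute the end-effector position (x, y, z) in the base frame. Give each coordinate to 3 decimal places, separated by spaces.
after link 1: o_1 = (-4.3301, -2.5000, 4.0000)
after link 2: o_2 = (-5.5801, 1.3971, 4.5000)
after link 3: o_3 = (-5.2631, 3.5801, 4.1340)

-5.263 3.580 4.134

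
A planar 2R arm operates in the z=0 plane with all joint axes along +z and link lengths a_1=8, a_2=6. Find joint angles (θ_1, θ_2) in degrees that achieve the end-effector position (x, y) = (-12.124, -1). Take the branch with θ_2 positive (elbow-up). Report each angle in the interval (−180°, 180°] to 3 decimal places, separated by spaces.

cos θ_2 = (147.9914−8²−6²)/(2·8·6) = 0.4999; θ_2 = 60.0059° (elbow-up)
β = atan2(-1.0000,-12.1240) = -175.2849°; ψ = atan2(5.1965,10.9995) = 25.2874°
θ_1 = β − ψ = -200.5723°

159.428 60.006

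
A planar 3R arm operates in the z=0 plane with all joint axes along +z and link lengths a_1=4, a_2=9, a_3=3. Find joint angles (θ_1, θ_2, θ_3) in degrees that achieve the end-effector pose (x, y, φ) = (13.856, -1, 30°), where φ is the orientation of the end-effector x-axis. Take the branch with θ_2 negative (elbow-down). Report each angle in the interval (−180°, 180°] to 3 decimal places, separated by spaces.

wrist centre = target − a_3·(cos φ, sin φ) = (11.2579, -2.5000)
cos θ_2 = (132.9908−4²−9²)/(2·4·9) = 0.4999; θ_2 = -60.0084° (elbow-down)
β = atan2(-2.5000,11.2579) = -12.5203°; ψ = atan2(-7.7949,8.4989) = -42.5261°
θ_1 = β − ψ = 30.0058°
θ_3 = φ − θ_1 − θ_2 = 60.0026° (wrapped to (-180°,180°])

30.006 -60.008 60.003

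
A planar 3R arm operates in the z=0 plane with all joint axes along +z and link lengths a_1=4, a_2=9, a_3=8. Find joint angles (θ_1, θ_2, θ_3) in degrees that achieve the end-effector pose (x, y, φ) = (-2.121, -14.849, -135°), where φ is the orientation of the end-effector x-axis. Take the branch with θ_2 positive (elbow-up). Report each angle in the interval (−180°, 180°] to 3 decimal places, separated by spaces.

wrist centre = target − a_3·(cos φ, sin φ) = (3.5359, -9.1921)
cos θ_2 = (96.9978−4²−9²)/(2·4·9) = -0.0000; θ_2 = 90.0017° (elbow-up)
β = atan2(-9.1921,3.5359) = -68.9602°; ψ = atan2(9.0000,3.9997) = 66.0390°
θ_1 = β − ψ = -134.9992°
θ_3 = φ − θ_1 − θ_2 = -90.0025° (wrapped to (-180°,180°])

-134.999 90.002 -90.003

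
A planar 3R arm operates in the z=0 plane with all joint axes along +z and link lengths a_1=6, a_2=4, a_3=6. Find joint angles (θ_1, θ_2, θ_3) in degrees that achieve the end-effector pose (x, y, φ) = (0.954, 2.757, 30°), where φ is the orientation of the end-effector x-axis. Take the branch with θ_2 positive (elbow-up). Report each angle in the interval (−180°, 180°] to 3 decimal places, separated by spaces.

wrist centre = target − a_3·(cos φ, sin φ) = (-4.2422, -0.2430)
cos θ_2 = (18.0549−6²−4²)/(2·6·4) = -0.7072; θ_2 = 135.0067° (elbow-up)
β = atan2(-0.2430,-4.2422) = -176.7216°; ψ = atan2(2.8281,3.1712) = 41.7264°
θ_1 = β − ψ = -218.4480°
θ_3 = φ − θ_1 − θ_2 = 113.4413° (wrapped to (-180°,180°])

141.552 135.007 113.441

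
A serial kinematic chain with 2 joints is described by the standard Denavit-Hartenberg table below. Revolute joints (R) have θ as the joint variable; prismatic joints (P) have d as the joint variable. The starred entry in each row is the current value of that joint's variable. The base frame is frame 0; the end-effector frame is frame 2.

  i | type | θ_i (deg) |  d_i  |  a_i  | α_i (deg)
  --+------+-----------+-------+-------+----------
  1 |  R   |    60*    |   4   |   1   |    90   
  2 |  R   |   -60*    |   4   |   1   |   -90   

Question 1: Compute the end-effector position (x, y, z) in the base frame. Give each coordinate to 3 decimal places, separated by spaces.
4.214 -0.701 3.134

after link 1: o_1 = (0.5000, 0.8660, 4.0000)
after link 2: o_2 = (4.2141, -0.7010, 3.1340)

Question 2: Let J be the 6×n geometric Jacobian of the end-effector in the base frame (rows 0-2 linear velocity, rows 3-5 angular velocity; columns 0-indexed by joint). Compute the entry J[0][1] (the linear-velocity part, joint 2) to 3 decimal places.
axis z_1 = (0.8660,-0.5000,0.0000); lever o_n−o_1 = (3.7141,-1.5670,-0.8660)
cross product → J_v[:, 1] = (0.4330,0.7500,0.5000)
J_ω[:, 1] = z_1
entry J[0][1] = 0.4330

0.433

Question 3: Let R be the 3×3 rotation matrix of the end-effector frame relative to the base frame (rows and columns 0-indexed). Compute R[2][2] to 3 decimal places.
End-effector z-axis (col 2 of R) = (0.4330,0.7500,0.5000)
R[2][2] = 0.5000

0.500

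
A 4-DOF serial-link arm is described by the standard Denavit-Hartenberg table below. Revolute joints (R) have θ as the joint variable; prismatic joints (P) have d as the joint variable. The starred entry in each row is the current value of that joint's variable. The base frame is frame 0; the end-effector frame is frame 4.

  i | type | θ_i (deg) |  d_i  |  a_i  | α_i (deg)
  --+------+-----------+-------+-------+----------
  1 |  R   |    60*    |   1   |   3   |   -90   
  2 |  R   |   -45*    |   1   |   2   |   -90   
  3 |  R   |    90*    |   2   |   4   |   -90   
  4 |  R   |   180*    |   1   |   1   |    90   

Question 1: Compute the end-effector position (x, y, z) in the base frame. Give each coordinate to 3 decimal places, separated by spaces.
after link 1: o_1 = (1.5000, 2.5981, 1.0000)
after link 2: o_2 = (1.3411, 4.3228, 2.4142)
after link 3: o_3 = (5.5123, 3.5476, 1.0000)
after link 4: o_4 = (4.2927, 3.4352, 0.2929)

4.293 3.435 0.293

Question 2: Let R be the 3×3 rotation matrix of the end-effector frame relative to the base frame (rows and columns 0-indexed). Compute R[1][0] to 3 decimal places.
End-effector x-axis (col 0 of R) = (-0.8660,0.5000,0.0000)
R[1][0] = 0.5000

0.500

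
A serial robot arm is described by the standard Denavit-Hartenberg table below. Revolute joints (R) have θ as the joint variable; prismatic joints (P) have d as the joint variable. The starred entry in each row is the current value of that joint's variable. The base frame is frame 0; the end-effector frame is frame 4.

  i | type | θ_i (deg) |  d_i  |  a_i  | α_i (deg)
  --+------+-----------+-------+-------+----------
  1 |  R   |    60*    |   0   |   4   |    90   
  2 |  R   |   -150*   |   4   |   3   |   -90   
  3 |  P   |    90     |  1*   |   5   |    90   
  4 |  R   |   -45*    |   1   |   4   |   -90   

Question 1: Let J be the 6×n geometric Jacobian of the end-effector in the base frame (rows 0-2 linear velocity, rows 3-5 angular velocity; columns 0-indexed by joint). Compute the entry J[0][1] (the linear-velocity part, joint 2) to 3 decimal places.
axis z_1 = (0.8660,-0.5000,0.0000); lever o_n−o_1 = (-5.5047,-1.8775,-0.4165)
cross product → J_v[:, 1] = (0.2083,0.3607,-4.3783)
J_ω[:, 1] = z_1
entry J[0][1] = 0.2083

0.208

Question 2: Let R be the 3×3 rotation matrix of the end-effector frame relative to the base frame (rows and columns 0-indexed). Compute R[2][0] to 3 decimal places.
0.612

End-effector x-axis (col 0 of R) = (-0.7891,0.0474,0.6124)
R[2][0] = 0.6124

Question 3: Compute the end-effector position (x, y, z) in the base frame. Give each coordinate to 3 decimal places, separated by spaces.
after link 1: o_1 = (2.0000, 3.4641, 0.0000)
after link 2: o_2 = (4.1651, -0.7859, -1.5000)
after link 3: o_3 = (0.0849, 2.1471, -2.3660)
after link 4: o_4 = (-3.5047, 1.5866, -0.4165)

-3.505 1.587 -0.417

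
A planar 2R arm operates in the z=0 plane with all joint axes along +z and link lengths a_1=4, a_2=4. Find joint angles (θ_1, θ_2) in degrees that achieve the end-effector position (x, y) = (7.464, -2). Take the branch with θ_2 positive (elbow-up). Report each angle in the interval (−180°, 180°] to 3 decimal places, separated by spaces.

-30.003 30.005

cos θ_2 = (59.7113−4²−4²)/(2·4·4) = 0.8660; θ_2 = 30.0054° (elbow-up)
β = atan2(-2.0000,7.4640) = -15.0002°; ψ = atan2(2.0003,7.4639) = 15.0027°
θ_1 = β − ψ = -30.0029°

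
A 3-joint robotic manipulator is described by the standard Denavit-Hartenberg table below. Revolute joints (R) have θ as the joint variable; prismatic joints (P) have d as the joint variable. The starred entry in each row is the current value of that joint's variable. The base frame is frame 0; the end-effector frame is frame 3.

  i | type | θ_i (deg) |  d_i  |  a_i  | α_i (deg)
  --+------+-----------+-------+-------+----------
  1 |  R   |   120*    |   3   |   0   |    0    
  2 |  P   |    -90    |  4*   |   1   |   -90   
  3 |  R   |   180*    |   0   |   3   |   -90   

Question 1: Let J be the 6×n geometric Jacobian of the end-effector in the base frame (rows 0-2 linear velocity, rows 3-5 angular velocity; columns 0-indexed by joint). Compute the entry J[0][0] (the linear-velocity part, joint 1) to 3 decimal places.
1.000

axis z_0 = ẑ; lever o_n−o_0 = (-1.7321,-1.0000,7.0000)
cross product → J_v[:, 0] = (1.0000,-1.7321,0.0000)
J_ω[:, 0] = z_0
entry J[0][0] = 1.0000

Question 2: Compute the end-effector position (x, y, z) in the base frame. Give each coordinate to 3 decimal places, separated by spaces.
-1.732 -1.000 7.000

after link 1: o_1 = (0.0000, 0.0000, 3.0000)
after link 2: o_2 = (0.8660, 0.5000, 7.0000)
after link 3: o_3 = (-1.7321, -1.0000, 7.0000)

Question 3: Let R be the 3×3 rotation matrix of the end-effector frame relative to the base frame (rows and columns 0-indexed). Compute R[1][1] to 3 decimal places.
-0.866

End-effector y-axis (col 1 of R) = (0.5000,-0.8660,0.0000)
R[1][1] = -0.8660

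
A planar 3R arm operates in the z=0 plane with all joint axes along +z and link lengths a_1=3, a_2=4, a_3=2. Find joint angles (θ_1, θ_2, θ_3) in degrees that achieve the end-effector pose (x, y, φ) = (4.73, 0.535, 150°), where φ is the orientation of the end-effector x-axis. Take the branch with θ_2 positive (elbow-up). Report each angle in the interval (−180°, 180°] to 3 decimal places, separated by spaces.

wrist centre = target − a_3·(cos φ, sin φ) = (6.4621, -0.4650)
cos θ_2 = (41.9743−3²−4²)/(2·3·4) = 0.7073; θ_2 = 44.9873° (elbow-up)
β = atan2(-0.4650,6.4621) = -4.1158°; ψ = atan2(2.8278,5.8291) = 25.8790°
θ_1 = β − ψ = -29.9949°
θ_3 = φ − θ_1 − θ_2 = 135.0076° (wrapped to (-180°,180°])

-29.995 44.987 135.008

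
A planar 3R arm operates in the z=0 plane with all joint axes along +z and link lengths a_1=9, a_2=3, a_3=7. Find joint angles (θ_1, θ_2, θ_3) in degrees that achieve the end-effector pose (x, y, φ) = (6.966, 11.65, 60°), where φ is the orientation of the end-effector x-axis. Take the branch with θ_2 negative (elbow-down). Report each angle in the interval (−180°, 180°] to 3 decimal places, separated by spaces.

71.378 -149.995 138.617

wrist centre = target − a_3·(cos φ, sin φ) = (3.4660, 5.5878)
cos θ_2 = (43.2369−9²−3²)/(2·9·3) = -0.8660; θ_2 = -149.9952° (elbow-down)
β = atan2(5.5878,3.4660) = 58.1896°; ψ = atan2(-1.5002,6.4021) = -13.1884°
θ_1 = β − ψ = 71.3780°
θ_3 = φ − θ_1 − θ_2 = 138.6171° (wrapped to (-180°,180°])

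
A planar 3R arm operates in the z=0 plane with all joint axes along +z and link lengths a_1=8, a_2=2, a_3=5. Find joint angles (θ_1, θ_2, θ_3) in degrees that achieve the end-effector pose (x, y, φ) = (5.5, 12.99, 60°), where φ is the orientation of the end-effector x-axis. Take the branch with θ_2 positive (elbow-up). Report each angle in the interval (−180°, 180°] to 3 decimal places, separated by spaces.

59.997 60.014 -60.011

wrist centre = target − a_3·(cos φ, sin φ) = (3.0000, 8.6599)
cos θ_2 = (83.9934−8²−2²)/(2·8·2) = 0.4998; θ_2 = 60.0136° (elbow-up)
β = atan2(8.6599,3.0000) = 70.8926°; ψ = atan2(1.7323,8.9996) = 10.8953°
θ_1 = β − ψ = 59.9973°
θ_3 = φ − θ_1 − θ_2 = -60.0109° (wrapped to (-180°,180°])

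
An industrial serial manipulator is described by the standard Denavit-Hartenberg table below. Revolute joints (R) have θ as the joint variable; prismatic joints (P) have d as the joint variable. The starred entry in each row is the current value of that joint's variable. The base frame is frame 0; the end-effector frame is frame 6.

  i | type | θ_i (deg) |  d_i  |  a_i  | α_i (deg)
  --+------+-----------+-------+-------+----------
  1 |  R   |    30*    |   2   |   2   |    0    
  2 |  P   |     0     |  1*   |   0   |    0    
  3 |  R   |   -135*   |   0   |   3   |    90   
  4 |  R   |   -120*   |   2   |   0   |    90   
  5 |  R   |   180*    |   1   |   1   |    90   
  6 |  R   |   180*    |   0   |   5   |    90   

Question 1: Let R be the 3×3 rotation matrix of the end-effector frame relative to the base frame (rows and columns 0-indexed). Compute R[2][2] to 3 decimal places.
0.500

End-effector z-axis (col 2 of R) = (0.2241,0.8365,0.5000)
R[2][2] = 0.5000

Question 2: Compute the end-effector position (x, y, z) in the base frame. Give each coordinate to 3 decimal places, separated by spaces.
-0.234 1.388 0.036

after link 1: o_1 = (1.7321, 1.0000, 2.0000)
after link 2: o_2 = (1.7321, 1.0000, 3.0000)
after link 3: o_3 = (0.9556, -1.8978, 3.0000)
after link 4: o_4 = (-0.9763, -1.3801, 3.0000)
after link 5: o_5 = (-0.8815, -1.0266, 4.3660)
after link 6: o_6 = (-0.2345, 1.3882, 0.0359)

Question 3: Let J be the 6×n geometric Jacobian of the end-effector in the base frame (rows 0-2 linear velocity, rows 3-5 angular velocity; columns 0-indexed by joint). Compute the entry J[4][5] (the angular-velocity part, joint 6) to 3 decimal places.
0.259

axis z_5 = (-0.9659,0.2588,-0.0000); lever o_n−o_5 = (0.6470,2.4148,-4.3301)
cross product → J_v[:, 5] = (-1.1207,-4.1826,-2.5000)
J_ω[:, 5] = z_5
entry J[4][5] = 0.2588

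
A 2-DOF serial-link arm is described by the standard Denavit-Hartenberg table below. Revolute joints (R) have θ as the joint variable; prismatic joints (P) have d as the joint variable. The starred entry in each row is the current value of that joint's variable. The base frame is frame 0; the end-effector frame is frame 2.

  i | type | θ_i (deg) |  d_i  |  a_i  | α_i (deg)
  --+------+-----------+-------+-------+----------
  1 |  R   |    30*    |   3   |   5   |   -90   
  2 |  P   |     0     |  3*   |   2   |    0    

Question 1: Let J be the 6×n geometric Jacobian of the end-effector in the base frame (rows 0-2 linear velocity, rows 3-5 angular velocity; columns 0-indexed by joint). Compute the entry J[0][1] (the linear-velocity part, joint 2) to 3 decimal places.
prismatic axis z_1 = (-0.5000,0.8660,0.0000)
J_v[:, 1] = z_1; J_ω[:, 1] = (0,0,0)
entry J[0][1] = -0.5000

-0.500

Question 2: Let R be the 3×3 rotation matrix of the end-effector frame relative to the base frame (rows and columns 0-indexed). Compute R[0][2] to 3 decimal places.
-0.500

End-effector z-axis (col 2 of R) = (-0.5000,0.8660,0.0000)
R[0][2] = -0.5000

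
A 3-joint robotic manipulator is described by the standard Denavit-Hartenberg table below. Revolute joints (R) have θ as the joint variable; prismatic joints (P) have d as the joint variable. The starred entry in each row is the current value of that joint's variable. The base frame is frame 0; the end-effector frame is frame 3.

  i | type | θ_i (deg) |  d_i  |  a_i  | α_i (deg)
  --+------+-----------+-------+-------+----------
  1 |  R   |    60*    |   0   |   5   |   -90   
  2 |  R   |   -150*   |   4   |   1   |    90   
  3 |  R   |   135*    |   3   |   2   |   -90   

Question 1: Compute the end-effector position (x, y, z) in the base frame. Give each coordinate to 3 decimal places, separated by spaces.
after link 1: o_1 = (2.5000, 4.3301, 0.0000)
after link 2: o_2 = (-1.3971, 5.5801, 0.5000)
after link 3: o_3 = (-2.7595, 6.0489, -2.8052)

-2.759 6.049 -2.805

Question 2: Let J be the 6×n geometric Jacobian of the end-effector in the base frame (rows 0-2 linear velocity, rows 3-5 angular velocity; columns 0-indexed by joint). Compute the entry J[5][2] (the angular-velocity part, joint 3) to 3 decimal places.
-0.866

axis z_2 = (-0.2500,-0.4330,-0.8660); lever o_n−o_2 = (-1.3624,0.4687,-3.3052)
cross product → J_v[:, 2] = (1.8371,0.3536,-0.7071)
J_ω[:, 2] = z_2
entry J[5][2] = -0.8660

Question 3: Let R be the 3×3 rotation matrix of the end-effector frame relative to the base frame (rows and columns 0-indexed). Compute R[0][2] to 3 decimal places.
0.919

End-effector z-axis (col 2 of R) = (0.9186,0.1768,-0.3536)
R[0][2] = 0.9186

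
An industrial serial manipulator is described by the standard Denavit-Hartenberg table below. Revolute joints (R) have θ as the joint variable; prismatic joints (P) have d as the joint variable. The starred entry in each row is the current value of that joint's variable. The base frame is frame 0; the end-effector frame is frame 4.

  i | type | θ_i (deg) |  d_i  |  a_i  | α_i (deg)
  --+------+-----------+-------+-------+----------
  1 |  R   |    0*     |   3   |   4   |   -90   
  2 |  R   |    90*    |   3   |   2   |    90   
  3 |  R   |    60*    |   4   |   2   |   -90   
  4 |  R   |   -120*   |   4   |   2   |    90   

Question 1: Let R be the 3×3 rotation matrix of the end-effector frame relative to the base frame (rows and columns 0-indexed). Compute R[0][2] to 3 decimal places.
End-effector z-axis (col 2 of R) = (-0.5000,-0.7500,0.4330)
R[0][2] = -0.5000

-0.500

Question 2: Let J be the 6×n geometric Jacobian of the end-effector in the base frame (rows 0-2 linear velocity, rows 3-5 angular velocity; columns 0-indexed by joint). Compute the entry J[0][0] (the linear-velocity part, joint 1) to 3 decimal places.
axis z_0 = ẑ; lever o_n−o_0 = (9.7321,5.8660,3.9641)
cross product → J_v[:, 0] = (-5.8660,9.7321,0.0000)
J_ω[:, 0] = z_0
entry J[0][0] = -5.8660

-5.866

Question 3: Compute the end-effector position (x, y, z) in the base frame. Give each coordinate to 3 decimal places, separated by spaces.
after link 1: o_1 = (4.0000, 0.0000, 3.0000)
after link 2: o_2 = (4.0000, 3.0000, 1.0000)
after link 3: o_3 = (8.0000, 4.7321, 0.0000)
after link 4: o_4 = (9.7321, 5.8660, 3.9641)

9.732 5.866 3.964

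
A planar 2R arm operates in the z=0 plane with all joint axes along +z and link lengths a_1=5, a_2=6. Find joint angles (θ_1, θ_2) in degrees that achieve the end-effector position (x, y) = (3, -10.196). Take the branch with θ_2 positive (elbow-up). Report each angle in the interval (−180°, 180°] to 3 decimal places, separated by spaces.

-90.003 30.006

cos θ_2 = (112.9584−5²−6²)/(2·5·6) = 0.8660; θ_2 = 30.0059° (elbow-up)
β = atan2(-10.1960,3.0000) = -73.6044°; ψ = atan2(3.0005,10.1958) = 16.3986°
θ_1 = β − ψ = -90.0030°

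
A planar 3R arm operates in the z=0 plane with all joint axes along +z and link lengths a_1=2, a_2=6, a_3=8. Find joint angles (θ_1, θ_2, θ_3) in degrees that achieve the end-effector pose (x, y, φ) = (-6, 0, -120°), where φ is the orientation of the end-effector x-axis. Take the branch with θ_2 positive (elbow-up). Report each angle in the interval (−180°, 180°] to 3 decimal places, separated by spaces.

60.000 60.000 120.000

wrist centre = target − a_3·(cos φ, sin φ) = (-2.0000, 6.9282)
cos θ_2 = (52.0000−2²−6²)/(2·2·6) = 0.5000; θ_2 = 60.0000° (elbow-up)
β = atan2(6.9282,-2.0000) = 106.1021°; ψ = atan2(5.1962,5.0000) = 46.1021°
θ_1 = β − ψ = 60.0000°
θ_3 = φ − θ_1 − θ_2 = 120.0000° (wrapped to (-180°,180°])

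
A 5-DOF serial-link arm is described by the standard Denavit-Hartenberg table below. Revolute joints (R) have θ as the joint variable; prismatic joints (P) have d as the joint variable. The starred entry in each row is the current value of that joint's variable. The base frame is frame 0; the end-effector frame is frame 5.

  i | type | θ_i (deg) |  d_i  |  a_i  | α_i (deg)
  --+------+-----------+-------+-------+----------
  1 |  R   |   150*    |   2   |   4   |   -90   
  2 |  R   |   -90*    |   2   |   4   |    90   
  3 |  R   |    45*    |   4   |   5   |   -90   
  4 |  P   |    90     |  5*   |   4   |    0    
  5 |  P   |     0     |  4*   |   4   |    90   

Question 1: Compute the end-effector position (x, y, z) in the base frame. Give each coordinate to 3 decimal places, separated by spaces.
after link 1: o_1 = (-3.4641, 2.0000, 2.0000)
after link 2: o_2 = (-4.4641, 0.2679, 6.0000)
after link 3: o_3 = (-2.7678, -4.7939, 9.5355)
after link 4: o_4 = (-7.9996, -5.8558, 6.0000)
after link 5: o_5 = (-12.8780, -6.3053, 3.1716)

-12.878 -6.305 3.172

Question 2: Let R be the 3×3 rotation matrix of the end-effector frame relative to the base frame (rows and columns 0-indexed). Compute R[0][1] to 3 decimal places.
End-effector y-axis (col 1 of R) = (-0.3536,-0.6124,-0.7071)
R[0][1] = -0.3536

-0.354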